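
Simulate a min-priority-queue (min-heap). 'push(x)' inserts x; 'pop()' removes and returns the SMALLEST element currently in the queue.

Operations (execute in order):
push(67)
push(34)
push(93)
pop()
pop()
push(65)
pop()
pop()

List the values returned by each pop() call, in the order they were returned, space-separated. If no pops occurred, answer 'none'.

Answer: 34 67 65 93

Derivation:
push(67): heap contents = [67]
push(34): heap contents = [34, 67]
push(93): heap contents = [34, 67, 93]
pop() → 34: heap contents = [67, 93]
pop() → 67: heap contents = [93]
push(65): heap contents = [65, 93]
pop() → 65: heap contents = [93]
pop() → 93: heap contents = []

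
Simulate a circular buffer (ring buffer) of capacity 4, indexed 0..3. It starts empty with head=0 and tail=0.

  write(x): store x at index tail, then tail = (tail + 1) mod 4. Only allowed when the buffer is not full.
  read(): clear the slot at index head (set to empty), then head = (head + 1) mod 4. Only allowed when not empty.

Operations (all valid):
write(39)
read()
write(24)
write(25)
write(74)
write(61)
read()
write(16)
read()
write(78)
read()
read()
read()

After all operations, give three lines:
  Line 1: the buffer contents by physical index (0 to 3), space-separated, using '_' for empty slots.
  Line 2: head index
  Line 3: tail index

write(39): buf=[39 _ _ _], head=0, tail=1, size=1
read(): buf=[_ _ _ _], head=1, tail=1, size=0
write(24): buf=[_ 24 _ _], head=1, tail=2, size=1
write(25): buf=[_ 24 25 _], head=1, tail=3, size=2
write(74): buf=[_ 24 25 74], head=1, tail=0, size=3
write(61): buf=[61 24 25 74], head=1, tail=1, size=4
read(): buf=[61 _ 25 74], head=2, tail=1, size=3
write(16): buf=[61 16 25 74], head=2, tail=2, size=4
read(): buf=[61 16 _ 74], head=3, tail=2, size=3
write(78): buf=[61 16 78 74], head=3, tail=3, size=4
read(): buf=[61 16 78 _], head=0, tail=3, size=3
read(): buf=[_ 16 78 _], head=1, tail=3, size=2
read(): buf=[_ _ 78 _], head=2, tail=3, size=1

Answer: _ _ 78 _
2
3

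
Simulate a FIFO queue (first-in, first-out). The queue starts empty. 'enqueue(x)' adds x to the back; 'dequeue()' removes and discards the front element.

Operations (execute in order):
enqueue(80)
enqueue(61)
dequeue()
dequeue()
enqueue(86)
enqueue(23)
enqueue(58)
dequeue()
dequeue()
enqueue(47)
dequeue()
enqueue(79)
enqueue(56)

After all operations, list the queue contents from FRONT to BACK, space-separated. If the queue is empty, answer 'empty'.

enqueue(80): [80]
enqueue(61): [80, 61]
dequeue(): [61]
dequeue(): []
enqueue(86): [86]
enqueue(23): [86, 23]
enqueue(58): [86, 23, 58]
dequeue(): [23, 58]
dequeue(): [58]
enqueue(47): [58, 47]
dequeue(): [47]
enqueue(79): [47, 79]
enqueue(56): [47, 79, 56]

Answer: 47 79 56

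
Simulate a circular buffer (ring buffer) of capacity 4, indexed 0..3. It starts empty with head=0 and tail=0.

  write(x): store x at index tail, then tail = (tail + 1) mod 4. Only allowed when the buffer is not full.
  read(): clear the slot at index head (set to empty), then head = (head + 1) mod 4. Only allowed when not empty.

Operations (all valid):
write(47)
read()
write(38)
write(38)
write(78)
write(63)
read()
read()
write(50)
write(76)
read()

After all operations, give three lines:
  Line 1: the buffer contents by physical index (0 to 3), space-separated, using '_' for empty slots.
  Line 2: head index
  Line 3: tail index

Answer: 63 50 76 _
0
3

Derivation:
write(47): buf=[47 _ _ _], head=0, tail=1, size=1
read(): buf=[_ _ _ _], head=1, tail=1, size=0
write(38): buf=[_ 38 _ _], head=1, tail=2, size=1
write(38): buf=[_ 38 38 _], head=1, tail=3, size=2
write(78): buf=[_ 38 38 78], head=1, tail=0, size=3
write(63): buf=[63 38 38 78], head=1, tail=1, size=4
read(): buf=[63 _ 38 78], head=2, tail=1, size=3
read(): buf=[63 _ _ 78], head=3, tail=1, size=2
write(50): buf=[63 50 _ 78], head=3, tail=2, size=3
write(76): buf=[63 50 76 78], head=3, tail=3, size=4
read(): buf=[63 50 76 _], head=0, tail=3, size=3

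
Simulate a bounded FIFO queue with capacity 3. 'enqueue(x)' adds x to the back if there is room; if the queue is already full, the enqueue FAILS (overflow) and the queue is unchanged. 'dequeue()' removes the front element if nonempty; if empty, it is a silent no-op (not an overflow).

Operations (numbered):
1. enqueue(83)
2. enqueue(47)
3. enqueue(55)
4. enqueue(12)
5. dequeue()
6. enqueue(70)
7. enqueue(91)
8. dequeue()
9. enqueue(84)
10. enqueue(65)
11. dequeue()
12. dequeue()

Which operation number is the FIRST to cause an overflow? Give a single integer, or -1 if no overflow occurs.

1. enqueue(83): size=1
2. enqueue(47): size=2
3. enqueue(55): size=3
4. enqueue(12): size=3=cap → OVERFLOW (fail)
5. dequeue(): size=2
6. enqueue(70): size=3
7. enqueue(91): size=3=cap → OVERFLOW (fail)
8. dequeue(): size=2
9. enqueue(84): size=3
10. enqueue(65): size=3=cap → OVERFLOW (fail)
11. dequeue(): size=2
12. dequeue(): size=1

Answer: 4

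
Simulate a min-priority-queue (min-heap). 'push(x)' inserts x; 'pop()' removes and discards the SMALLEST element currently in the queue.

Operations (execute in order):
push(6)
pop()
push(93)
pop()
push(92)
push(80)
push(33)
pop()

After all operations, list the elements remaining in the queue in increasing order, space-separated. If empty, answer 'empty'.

Answer: 80 92

Derivation:
push(6): heap contents = [6]
pop() → 6: heap contents = []
push(93): heap contents = [93]
pop() → 93: heap contents = []
push(92): heap contents = [92]
push(80): heap contents = [80, 92]
push(33): heap contents = [33, 80, 92]
pop() → 33: heap contents = [80, 92]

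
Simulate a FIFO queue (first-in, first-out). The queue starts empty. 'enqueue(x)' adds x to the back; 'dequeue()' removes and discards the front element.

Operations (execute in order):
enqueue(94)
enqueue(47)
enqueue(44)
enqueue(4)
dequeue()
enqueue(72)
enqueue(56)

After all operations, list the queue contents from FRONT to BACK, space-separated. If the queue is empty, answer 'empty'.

enqueue(94): [94]
enqueue(47): [94, 47]
enqueue(44): [94, 47, 44]
enqueue(4): [94, 47, 44, 4]
dequeue(): [47, 44, 4]
enqueue(72): [47, 44, 4, 72]
enqueue(56): [47, 44, 4, 72, 56]

Answer: 47 44 4 72 56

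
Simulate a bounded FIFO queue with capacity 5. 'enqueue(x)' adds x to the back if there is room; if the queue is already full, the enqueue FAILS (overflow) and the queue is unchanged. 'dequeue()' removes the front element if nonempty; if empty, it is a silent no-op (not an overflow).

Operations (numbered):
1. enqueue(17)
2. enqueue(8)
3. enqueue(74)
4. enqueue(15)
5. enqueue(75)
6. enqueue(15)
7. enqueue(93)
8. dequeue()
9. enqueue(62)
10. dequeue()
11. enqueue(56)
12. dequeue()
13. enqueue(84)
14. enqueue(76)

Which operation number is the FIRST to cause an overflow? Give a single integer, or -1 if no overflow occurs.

Answer: 6

Derivation:
1. enqueue(17): size=1
2. enqueue(8): size=2
3. enqueue(74): size=3
4. enqueue(15): size=4
5. enqueue(75): size=5
6. enqueue(15): size=5=cap → OVERFLOW (fail)
7. enqueue(93): size=5=cap → OVERFLOW (fail)
8. dequeue(): size=4
9. enqueue(62): size=5
10. dequeue(): size=4
11. enqueue(56): size=5
12. dequeue(): size=4
13. enqueue(84): size=5
14. enqueue(76): size=5=cap → OVERFLOW (fail)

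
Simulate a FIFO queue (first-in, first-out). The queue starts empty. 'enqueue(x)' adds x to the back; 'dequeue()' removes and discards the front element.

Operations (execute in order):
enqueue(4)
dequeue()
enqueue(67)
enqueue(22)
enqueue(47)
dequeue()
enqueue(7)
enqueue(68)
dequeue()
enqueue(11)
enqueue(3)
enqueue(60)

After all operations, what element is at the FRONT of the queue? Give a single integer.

enqueue(4): queue = [4]
dequeue(): queue = []
enqueue(67): queue = [67]
enqueue(22): queue = [67, 22]
enqueue(47): queue = [67, 22, 47]
dequeue(): queue = [22, 47]
enqueue(7): queue = [22, 47, 7]
enqueue(68): queue = [22, 47, 7, 68]
dequeue(): queue = [47, 7, 68]
enqueue(11): queue = [47, 7, 68, 11]
enqueue(3): queue = [47, 7, 68, 11, 3]
enqueue(60): queue = [47, 7, 68, 11, 3, 60]

Answer: 47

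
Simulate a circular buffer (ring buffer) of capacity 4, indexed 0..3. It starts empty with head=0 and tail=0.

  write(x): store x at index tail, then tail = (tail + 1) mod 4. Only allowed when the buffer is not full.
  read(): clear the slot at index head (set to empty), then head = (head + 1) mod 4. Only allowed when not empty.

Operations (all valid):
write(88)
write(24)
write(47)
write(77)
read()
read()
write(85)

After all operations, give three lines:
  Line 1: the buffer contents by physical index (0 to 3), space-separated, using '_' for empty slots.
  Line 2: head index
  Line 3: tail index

write(88): buf=[88 _ _ _], head=0, tail=1, size=1
write(24): buf=[88 24 _ _], head=0, tail=2, size=2
write(47): buf=[88 24 47 _], head=0, tail=3, size=3
write(77): buf=[88 24 47 77], head=0, tail=0, size=4
read(): buf=[_ 24 47 77], head=1, tail=0, size=3
read(): buf=[_ _ 47 77], head=2, tail=0, size=2
write(85): buf=[85 _ 47 77], head=2, tail=1, size=3

Answer: 85 _ 47 77
2
1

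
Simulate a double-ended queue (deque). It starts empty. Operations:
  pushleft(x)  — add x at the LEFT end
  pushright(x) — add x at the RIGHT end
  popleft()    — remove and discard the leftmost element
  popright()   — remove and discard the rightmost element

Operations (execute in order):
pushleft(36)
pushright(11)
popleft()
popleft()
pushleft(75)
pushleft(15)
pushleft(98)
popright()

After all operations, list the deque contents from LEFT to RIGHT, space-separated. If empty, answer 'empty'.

Answer: 98 15

Derivation:
pushleft(36): [36]
pushright(11): [36, 11]
popleft(): [11]
popleft(): []
pushleft(75): [75]
pushleft(15): [15, 75]
pushleft(98): [98, 15, 75]
popright(): [98, 15]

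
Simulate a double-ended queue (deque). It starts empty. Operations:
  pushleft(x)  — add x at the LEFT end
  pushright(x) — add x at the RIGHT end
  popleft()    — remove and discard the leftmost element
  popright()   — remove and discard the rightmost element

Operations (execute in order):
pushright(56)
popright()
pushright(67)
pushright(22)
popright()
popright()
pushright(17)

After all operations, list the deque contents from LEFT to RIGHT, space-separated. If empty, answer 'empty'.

Answer: 17

Derivation:
pushright(56): [56]
popright(): []
pushright(67): [67]
pushright(22): [67, 22]
popright(): [67]
popright(): []
pushright(17): [17]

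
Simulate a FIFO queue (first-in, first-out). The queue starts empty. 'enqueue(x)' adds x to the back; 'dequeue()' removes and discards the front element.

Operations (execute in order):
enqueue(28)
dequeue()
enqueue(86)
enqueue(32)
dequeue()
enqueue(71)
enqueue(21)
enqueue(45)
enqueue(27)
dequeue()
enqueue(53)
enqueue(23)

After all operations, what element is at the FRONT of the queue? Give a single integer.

enqueue(28): queue = [28]
dequeue(): queue = []
enqueue(86): queue = [86]
enqueue(32): queue = [86, 32]
dequeue(): queue = [32]
enqueue(71): queue = [32, 71]
enqueue(21): queue = [32, 71, 21]
enqueue(45): queue = [32, 71, 21, 45]
enqueue(27): queue = [32, 71, 21, 45, 27]
dequeue(): queue = [71, 21, 45, 27]
enqueue(53): queue = [71, 21, 45, 27, 53]
enqueue(23): queue = [71, 21, 45, 27, 53, 23]

Answer: 71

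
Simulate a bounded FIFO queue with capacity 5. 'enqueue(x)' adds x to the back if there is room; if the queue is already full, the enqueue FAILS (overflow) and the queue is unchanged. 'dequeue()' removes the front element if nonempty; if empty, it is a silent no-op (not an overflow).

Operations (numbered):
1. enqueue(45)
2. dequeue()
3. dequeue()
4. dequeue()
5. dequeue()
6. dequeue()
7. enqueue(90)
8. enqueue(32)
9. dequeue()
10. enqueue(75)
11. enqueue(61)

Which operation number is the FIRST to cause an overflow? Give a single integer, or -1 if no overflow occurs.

1. enqueue(45): size=1
2. dequeue(): size=0
3. dequeue(): empty, no-op, size=0
4. dequeue(): empty, no-op, size=0
5. dequeue(): empty, no-op, size=0
6. dequeue(): empty, no-op, size=0
7. enqueue(90): size=1
8. enqueue(32): size=2
9. dequeue(): size=1
10. enqueue(75): size=2
11. enqueue(61): size=3

Answer: -1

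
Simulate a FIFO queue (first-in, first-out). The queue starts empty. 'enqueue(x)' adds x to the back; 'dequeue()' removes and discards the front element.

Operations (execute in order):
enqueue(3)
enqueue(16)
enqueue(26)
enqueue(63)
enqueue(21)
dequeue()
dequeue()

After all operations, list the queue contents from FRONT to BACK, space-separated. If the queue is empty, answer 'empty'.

Answer: 26 63 21

Derivation:
enqueue(3): [3]
enqueue(16): [3, 16]
enqueue(26): [3, 16, 26]
enqueue(63): [3, 16, 26, 63]
enqueue(21): [3, 16, 26, 63, 21]
dequeue(): [16, 26, 63, 21]
dequeue(): [26, 63, 21]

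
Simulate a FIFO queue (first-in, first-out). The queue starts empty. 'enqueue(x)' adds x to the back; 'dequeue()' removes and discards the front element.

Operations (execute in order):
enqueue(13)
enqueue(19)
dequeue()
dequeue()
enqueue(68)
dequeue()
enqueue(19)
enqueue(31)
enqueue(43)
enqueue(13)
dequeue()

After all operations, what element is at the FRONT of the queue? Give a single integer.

Answer: 31

Derivation:
enqueue(13): queue = [13]
enqueue(19): queue = [13, 19]
dequeue(): queue = [19]
dequeue(): queue = []
enqueue(68): queue = [68]
dequeue(): queue = []
enqueue(19): queue = [19]
enqueue(31): queue = [19, 31]
enqueue(43): queue = [19, 31, 43]
enqueue(13): queue = [19, 31, 43, 13]
dequeue(): queue = [31, 43, 13]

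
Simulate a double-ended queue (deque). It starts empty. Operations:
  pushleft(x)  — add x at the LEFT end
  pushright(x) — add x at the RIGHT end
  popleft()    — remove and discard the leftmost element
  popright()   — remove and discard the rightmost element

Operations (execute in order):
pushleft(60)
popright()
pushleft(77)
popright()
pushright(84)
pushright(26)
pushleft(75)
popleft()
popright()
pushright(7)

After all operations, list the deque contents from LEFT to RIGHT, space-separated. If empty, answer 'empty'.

Answer: 84 7

Derivation:
pushleft(60): [60]
popright(): []
pushleft(77): [77]
popright(): []
pushright(84): [84]
pushright(26): [84, 26]
pushleft(75): [75, 84, 26]
popleft(): [84, 26]
popright(): [84]
pushright(7): [84, 7]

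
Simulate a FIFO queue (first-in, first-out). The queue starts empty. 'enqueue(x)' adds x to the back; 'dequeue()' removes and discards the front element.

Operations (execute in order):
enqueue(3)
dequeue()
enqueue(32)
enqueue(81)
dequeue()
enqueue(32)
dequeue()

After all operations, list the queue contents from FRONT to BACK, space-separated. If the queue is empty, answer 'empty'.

enqueue(3): [3]
dequeue(): []
enqueue(32): [32]
enqueue(81): [32, 81]
dequeue(): [81]
enqueue(32): [81, 32]
dequeue(): [32]

Answer: 32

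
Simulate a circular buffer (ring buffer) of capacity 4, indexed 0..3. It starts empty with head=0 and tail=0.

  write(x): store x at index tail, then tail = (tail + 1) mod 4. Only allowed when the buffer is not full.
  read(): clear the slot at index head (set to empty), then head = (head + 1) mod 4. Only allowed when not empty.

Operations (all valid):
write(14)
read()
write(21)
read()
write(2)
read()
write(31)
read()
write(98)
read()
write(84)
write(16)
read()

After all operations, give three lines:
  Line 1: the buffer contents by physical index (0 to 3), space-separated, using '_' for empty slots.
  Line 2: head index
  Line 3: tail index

write(14): buf=[14 _ _ _], head=0, tail=1, size=1
read(): buf=[_ _ _ _], head=1, tail=1, size=0
write(21): buf=[_ 21 _ _], head=1, tail=2, size=1
read(): buf=[_ _ _ _], head=2, tail=2, size=0
write(2): buf=[_ _ 2 _], head=2, tail=3, size=1
read(): buf=[_ _ _ _], head=3, tail=3, size=0
write(31): buf=[_ _ _ 31], head=3, tail=0, size=1
read(): buf=[_ _ _ _], head=0, tail=0, size=0
write(98): buf=[98 _ _ _], head=0, tail=1, size=1
read(): buf=[_ _ _ _], head=1, tail=1, size=0
write(84): buf=[_ 84 _ _], head=1, tail=2, size=1
write(16): buf=[_ 84 16 _], head=1, tail=3, size=2
read(): buf=[_ _ 16 _], head=2, tail=3, size=1

Answer: _ _ 16 _
2
3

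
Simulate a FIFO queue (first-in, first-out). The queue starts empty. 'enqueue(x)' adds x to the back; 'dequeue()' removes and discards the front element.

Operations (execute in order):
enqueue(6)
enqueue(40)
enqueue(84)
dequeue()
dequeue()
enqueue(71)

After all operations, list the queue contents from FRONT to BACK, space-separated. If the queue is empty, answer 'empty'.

enqueue(6): [6]
enqueue(40): [6, 40]
enqueue(84): [6, 40, 84]
dequeue(): [40, 84]
dequeue(): [84]
enqueue(71): [84, 71]

Answer: 84 71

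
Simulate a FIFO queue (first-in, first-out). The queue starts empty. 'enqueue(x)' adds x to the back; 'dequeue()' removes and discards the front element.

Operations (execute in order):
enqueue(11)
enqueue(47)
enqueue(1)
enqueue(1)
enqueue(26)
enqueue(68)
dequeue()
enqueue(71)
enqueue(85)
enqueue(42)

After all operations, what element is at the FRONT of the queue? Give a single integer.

Answer: 47

Derivation:
enqueue(11): queue = [11]
enqueue(47): queue = [11, 47]
enqueue(1): queue = [11, 47, 1]
enqueue(1): queue = [11, 47, 1, 1]
enqueue(26): queue = [11, 47, 1, 1, 26]
enqueue(68): queue = [11, 47, 1, 1, 26, 68]
dequeue(): queue = [47, 1, 1, 26, 68]
enqueue(71): queue = [47, 1, 1, 26, 68, 71]
enqueue(85): queue = [47, 1, 1, 26, 68, 71, 85]
enqueue(42): queue = [47, 1, 1, 26, 68, 71, 85, 42]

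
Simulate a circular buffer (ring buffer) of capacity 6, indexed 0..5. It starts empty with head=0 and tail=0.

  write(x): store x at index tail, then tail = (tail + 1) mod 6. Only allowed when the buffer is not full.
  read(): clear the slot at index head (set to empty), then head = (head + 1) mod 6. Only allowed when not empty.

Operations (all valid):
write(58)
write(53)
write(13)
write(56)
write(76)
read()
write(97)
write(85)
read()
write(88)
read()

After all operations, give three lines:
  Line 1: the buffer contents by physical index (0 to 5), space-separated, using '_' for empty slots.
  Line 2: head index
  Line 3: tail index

Answer: 85 88 _ 56 76 97
3
2

Derivation:
write(58): buf=[58 _ _ _ _ _], head=0, tail=1, size=1
write(53): buf=[58 53 _ _ _ _], head=0, tail=2, size=2
write(13): buf=[58 53 13 _ _ _], head=0, tail=3, size=3
write(56): buf=[58 53 13 56 _ _], head=0, tail=4, size=4
write(76): buf=[58 53 13 56 76 _], head=0, tail=5, size=5
read(): buf=[_ 53 13 56 76 _], head=1, tail=5, size=4
write(97): buf=[_ 53 13 56 76 97], head=1, tail=0, size=5
write(85): buf=[85 53 13 56 76 97], head=1, tail=1, size=6
read(): buf=[85 _ 13 56 76 97], head=2, tail=1, size=5
write(88): buf=[85 88 13 56 76 97], head=2, tail=2, size=6
read(): buf=[85 88 _ 56 76 97], head=3, tail=2, size=5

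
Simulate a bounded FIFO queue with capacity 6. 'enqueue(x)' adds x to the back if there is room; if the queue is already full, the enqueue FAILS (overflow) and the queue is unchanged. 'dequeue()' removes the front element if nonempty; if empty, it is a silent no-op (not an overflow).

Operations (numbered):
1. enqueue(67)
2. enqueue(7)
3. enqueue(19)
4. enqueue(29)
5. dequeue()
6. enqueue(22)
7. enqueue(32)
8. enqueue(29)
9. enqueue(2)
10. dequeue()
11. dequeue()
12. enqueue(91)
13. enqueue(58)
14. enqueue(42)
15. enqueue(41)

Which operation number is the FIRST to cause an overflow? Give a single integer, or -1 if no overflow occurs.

1. enqueue(67): size=1
2. enqueue(7): size=2
3. enqueue(19): size=3
4. enqueue(29): size=4
5. dequeue(): size=3
6. enqueue(22): size=4
7. enqueue(32): size=5
8. enqueue(29): size=6
9. enqueue(2): size=6=cap → OVERFLOW (fail)
10. dequeue(): size=5
11. dequeue(): size=4
12. enqueue(91): size=5
13. enqueue(58): size=6
14. enqueue(42): size=6=cap → OVERFLOW (fail)
15. enqueue(41): size=6=cap → OVERFLOW (fail)

Answer: 9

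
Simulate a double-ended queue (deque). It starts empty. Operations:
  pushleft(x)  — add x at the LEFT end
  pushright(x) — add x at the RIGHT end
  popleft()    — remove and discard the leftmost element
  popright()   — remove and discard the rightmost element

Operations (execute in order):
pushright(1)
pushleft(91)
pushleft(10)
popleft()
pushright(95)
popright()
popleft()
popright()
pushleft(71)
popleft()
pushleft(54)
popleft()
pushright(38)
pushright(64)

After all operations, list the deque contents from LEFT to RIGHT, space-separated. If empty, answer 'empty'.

pushright(1): [1]
pushleft(91): [91, 1]
pushleft(10): [10, 91, 1]
popleft(): [91, 1]
pushright(95): [91, 1, 95]
popright(): [91, 1]
popleft(): [1]
popright(): []
pushleft(71): [71]
popleft(): []
pushleft(54): [54]
popleft(): []
pushright(38): [38]
pushright(64): [38, 64]

Answer: 38 64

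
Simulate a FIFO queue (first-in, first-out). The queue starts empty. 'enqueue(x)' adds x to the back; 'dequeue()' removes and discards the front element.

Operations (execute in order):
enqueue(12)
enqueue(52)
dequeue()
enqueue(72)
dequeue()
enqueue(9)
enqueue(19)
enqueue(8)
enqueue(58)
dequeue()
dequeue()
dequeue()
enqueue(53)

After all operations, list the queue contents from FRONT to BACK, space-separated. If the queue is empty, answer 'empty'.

Answer: 8 58 53

Derivation:
enqueue(12): [12]
enqueue(52): [12, 52]
dequeue(): [52]
enqueue(72): [52, 72]
dequeue(): [72]
enqueue(9): [72, 9]
enqueue(19): [72, 9, 19]
enqueue(8): [72, 9, 19, 8]
enqueue(58): [72, 9, 19, 8, 58]
dequeue(): [9, 19, 8, 58]
dequeue(): [19, 8, 58]
dequeue(): [8, 58]
enqueue(53): [8, 58, 53]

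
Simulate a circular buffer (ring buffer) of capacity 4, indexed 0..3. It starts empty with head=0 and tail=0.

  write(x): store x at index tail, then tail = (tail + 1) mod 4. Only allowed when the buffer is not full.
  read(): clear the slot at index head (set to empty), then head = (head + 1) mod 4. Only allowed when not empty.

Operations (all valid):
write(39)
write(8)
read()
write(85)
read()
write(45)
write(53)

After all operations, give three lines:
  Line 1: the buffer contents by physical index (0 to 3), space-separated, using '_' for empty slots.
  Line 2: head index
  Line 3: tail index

Answer: 53 _ 85 45
2
1

Derivation:
write(39): buf=[39 _ _ _], head=0, tail=1, size=1
write(8): buf=[39 8 _ _], head=0, tail=2, size=2
read(): buf=[_ 8 _ _], head=1, tail=2, size=1
write(85): buf=[_ 8 85 _], head=1, tail=3, size=2
read(): buf=[_ _ 85 _], head=2, tail=3, size=1
write(45): buf=[_ _ 85 45], head=2, tail=0, size=2
write(53): buf=[53 _ 85 45], head=2, tail=1, size=3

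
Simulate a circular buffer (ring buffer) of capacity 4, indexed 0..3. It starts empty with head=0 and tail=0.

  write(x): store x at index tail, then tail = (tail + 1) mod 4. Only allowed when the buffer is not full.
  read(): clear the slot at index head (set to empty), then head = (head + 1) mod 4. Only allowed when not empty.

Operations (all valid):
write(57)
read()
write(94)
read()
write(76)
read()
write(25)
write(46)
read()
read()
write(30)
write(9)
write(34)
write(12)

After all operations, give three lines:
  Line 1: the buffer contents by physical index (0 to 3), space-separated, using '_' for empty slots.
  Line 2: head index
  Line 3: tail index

Answer: 12 30 9 34
1
1

Derivation:
write(57): buf=[57 _ _ _], head=0, tail=1, size=1
read(): buf=[_ _ _ _], head=1, tail=1, size=0
write(94): buf=[_ 94 _ _], head=1, tail=2, size=1
read(): buf=[_ _ _ _], head=2, tail=2, size=0
write(76): buf=[_ _ 76 _], head=2, tail=3, size=1
read(): buf=[_ _ _ _], head=3, tail=3, size=0
write(25): buf=[_ _ _ 25], head=3, tail=0, size=1
write(46): buf=[46 _ _ 25], head=3, tail=1, size=2
read(): buf=[46 _ _ _], head=0, tail=1, size=1
read(): buf=[_ _ _ _], head=1, tail=1, size=0
write(30): buf=[_ 30 _ _], head=1, tail=2, size=1
write(9): buf=[_ 30 9 _], head=1, tail=3, size=2
write(34): buf=[_ 30 9 34], head=1, tail=0, size=3
write(12): buf=[12 30 9 34], head=1, tail=1, size=4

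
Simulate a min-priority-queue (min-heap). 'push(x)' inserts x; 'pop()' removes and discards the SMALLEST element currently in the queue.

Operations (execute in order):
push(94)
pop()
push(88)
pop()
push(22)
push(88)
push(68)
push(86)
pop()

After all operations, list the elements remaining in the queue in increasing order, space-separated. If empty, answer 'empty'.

push(94): heap contents = [94]
pop() → 94: heap contents = []
push(88): heap contents = [88]
pop() → 88: heap contents = []
push(22): heap contents = [22]
push(88): heap contents = [22, 88]
push(68): heap contents = [22, 68, 88]
push(86): heap contents = [22, 68, 86, 88]
pop() → 22: heap contents = [68, 86, 88]

Answer: 68 86 88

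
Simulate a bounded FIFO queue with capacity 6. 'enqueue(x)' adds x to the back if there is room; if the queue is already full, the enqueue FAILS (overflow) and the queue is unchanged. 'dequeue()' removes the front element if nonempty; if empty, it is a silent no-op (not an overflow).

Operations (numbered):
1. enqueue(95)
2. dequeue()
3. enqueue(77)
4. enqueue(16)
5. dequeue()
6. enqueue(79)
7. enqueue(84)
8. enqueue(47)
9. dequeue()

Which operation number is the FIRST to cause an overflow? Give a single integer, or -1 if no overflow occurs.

1. enqueue(95): size=1
2. dequeue(): size=0
3. enqueue(77): size=1
4. enqueue(16): size=2
5. dequeue(): size=1
6. enqueue(79): size=2
7. enqueue(84): size=3
8. enqueue(47): size=4
9. dequeue(): size=3

Answer: -1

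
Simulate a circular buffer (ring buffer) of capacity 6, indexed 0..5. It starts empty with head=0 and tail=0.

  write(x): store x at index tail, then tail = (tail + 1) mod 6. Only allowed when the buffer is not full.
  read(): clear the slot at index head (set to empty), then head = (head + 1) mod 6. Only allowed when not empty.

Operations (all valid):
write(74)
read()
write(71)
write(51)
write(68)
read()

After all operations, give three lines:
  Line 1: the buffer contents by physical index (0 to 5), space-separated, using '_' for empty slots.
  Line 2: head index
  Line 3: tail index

write(74): buf=[74 _ _ _ _ _], head=0, tail=1, size=1
read(): buf=[_ _ _ _ _ _], head=1, tail=1, size=0
write(71): buf=[_ 71 _ _ _ _], head=1, tail=2, size=1
write(51): buf=[_ 71 51 _ _ _], head=1, tail=3, size=2
write(68): buf=[_ 71 51 68 _ _], head=1, tail=4, size=3
read(): buf=[_ _ 51 68 _ _], head=2, tail=4, size=2

Answer: _ _ 51 68 _ _
2
4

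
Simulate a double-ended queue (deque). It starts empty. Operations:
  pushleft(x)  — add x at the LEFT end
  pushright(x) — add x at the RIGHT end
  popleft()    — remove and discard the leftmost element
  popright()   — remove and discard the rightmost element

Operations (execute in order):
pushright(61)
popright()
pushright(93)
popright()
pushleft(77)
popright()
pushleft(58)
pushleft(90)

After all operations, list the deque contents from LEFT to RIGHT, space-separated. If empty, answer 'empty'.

pushright(61): [61]
popright(): []
pushright(93): [93]
popright(): []
pushleft(77): [77]
popright(): []
pushleft(58): [58]
pushleft(90): [90, 58]

Answer: 90 58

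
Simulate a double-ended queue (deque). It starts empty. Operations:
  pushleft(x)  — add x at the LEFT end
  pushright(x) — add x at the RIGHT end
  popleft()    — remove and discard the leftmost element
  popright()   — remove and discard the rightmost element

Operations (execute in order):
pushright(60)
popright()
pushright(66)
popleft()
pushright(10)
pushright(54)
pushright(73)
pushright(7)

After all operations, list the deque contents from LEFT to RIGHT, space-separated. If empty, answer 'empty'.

pushright(60): [60]
popright(): []
pushright(66): [66]
popleft(): []
pushright(10): [10]
pushright(54): [10, 54]
pushright(73): [10, 54, 73]
pushright(7): [10, 54, 73, 7]

Answer: 10 54 73 7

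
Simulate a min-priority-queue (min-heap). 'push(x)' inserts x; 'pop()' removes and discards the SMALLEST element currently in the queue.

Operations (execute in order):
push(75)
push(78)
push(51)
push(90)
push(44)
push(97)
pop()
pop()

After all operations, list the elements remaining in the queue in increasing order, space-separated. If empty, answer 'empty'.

push(75): heap contents = [75]
push(78): heap contents = [75, 78]
push(51): heap contents = [51, 75, 78]
push(90): heap contents = [51, 75, 78, 90]
push(44): heap contents = [44, 51, 75, 78, 90]
push(97): heap contents = [44, 51, 75, 78, 90, 97]
pop() → 44: heap contents = [51, 75, 78, 90, 97]
pop() → 51: heap contents = [75, 78, 90, 97]

Answer: 75 78 90 97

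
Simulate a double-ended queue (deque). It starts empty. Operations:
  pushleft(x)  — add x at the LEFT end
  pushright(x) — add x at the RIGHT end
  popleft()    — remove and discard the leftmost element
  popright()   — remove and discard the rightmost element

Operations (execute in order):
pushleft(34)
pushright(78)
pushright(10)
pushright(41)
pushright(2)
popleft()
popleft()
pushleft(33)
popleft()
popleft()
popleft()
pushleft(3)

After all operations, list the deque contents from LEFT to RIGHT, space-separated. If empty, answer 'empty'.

pushleft(34): [34]
pushright(78): [34, 78]
pushright(10): [34, 78, 10]
pushright(41): [34, 78, 10, 41]
pushright(2): [34, 78, 10, 41, 2]
popleft(): [78, 10, 41, 2]
popleft(): [10, 41, 2]
pushleft(33): [33, 10, 41, 2]
popleft(): [10, 41, 2]
popleft(): [41, 2]
popleft(): [2]
pushleft(3): [3, 2]

Answer: 3 2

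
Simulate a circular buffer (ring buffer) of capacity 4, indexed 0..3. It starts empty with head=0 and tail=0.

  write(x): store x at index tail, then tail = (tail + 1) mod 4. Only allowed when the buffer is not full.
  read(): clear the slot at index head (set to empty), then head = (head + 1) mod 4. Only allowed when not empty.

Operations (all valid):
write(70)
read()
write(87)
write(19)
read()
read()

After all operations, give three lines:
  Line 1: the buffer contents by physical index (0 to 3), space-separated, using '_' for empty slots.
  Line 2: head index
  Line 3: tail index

write(70): buf=[70 _ _ _], head=0, tail=1, size=1
read(): buf=[_ _ _ _], head=1, tail=1, size=0
write(87): buf=[_ 87 _ _], head=1, tail=2, size=1
write(19): buf=[_ 87 19 _], head=1, tail=3, size=2
read(): buf=[_ _ 19 _], head=2, tail=3, size=1
read(): buf=[_ _ _ _], head=3, tail=3, size=0

Answer: _ _ _ _
3
3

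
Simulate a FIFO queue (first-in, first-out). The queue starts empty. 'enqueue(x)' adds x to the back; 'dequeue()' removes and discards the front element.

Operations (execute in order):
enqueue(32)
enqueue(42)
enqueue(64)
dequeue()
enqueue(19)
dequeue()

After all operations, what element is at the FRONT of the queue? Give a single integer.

Answer: 64

Derivation:
enqueue(32): queue = [32]
enqueue(42): queue = [32, 42]
enqueue(64): queue = [32, 42, 64]
dequeue(): queue = [42, 64]
enqueue(19): queue = [42, 64, 19]
dequeue(): queue = [64, 19]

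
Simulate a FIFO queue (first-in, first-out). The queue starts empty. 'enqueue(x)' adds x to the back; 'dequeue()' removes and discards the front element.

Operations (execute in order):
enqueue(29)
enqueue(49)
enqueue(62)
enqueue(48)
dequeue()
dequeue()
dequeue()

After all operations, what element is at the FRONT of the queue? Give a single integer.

enqueue(29): queue = [29]
enqueue(49): queue = [29, 49]
enqueue(62): queue = [29, 49, 62]
enqueue(48): queue = [29, 49, 62, 48]
dequeue(): queue = [49, 62, 48]
dequeue(): queue = [62, 48]
dequeue(): queue = [48]

Answer: 48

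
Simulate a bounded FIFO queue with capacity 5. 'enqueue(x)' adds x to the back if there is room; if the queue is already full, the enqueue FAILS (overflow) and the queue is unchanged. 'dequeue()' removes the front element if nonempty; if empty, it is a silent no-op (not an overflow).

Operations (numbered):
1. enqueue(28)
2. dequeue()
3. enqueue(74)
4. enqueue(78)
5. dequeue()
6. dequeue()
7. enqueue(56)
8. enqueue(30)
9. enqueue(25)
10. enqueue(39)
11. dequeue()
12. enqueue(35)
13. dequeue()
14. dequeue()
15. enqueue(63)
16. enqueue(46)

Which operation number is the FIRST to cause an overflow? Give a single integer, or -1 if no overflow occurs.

Answer: -1

Derivation:
1. enqueue(28): size=1
2. dequeue(): size=0
3. enqueue(74): size=1
4. enqueue(78): size=2
5. dequeue(): size=1
6. dequeue(): size=0
7. enqueue(56): size=1
8. enqueue(30): size=2
9. enqueue(25): size=3
10. enqueue(39): size=4
11. dequeue(): size=3
12. enqueue(35): size=4
13. dequeue(): size=3
14. dequeue(): size=2
15. enqueue(63): size=3
16. enqueue(46): size=4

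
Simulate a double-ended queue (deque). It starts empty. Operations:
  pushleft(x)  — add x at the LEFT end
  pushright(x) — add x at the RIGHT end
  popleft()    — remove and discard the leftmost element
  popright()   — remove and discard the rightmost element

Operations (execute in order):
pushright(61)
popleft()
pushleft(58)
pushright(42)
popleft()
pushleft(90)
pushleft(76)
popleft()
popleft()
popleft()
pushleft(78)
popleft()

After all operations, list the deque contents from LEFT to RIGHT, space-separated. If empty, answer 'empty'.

pushright(61): [61]
popleft(): []
pushleft(58): [58]
pushright(42): [58, 42]
popleft(): [42]
pushleft(90): [90, 42]
pushleft(76): [76, 90, 42]
popleft(): [90, 42]
popleft(): [42]
popleft(): []
pushleft(78): [78]
popleft(): []

Answer: empty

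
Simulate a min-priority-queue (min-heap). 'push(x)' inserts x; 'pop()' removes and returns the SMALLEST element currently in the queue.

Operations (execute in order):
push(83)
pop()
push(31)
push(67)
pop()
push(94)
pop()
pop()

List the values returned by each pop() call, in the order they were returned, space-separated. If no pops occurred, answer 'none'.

push(83): heap contents = [83]
pop() → 83: heap contents = []
push(31): heap contents = [31]
push(67): heap contents = [31, 67]
pop() → 31: heap contents = [67]
push(94): heap contents = [67, 94]
pop() → 67: heap contents = [94]
pop() → 94: heap contents = []

Answer: 83 31 67 94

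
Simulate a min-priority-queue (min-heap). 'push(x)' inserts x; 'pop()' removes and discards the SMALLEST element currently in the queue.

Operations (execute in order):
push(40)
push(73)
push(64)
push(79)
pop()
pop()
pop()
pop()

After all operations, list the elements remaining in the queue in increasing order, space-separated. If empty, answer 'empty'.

push(40): heap contents = [40]
push(73): heap contents = [40, 73]
push(64): heap contents = [40, 64, 73]
push(79): heap contents = [40, 64, 73, 79]
pop() → 40: heap contents = [64, 73, 79]
pop() → 64: heap contents = [73, 79]
pop() → 73: heap contents = [79]
pop() → 79: heap contents = []

Answer: empty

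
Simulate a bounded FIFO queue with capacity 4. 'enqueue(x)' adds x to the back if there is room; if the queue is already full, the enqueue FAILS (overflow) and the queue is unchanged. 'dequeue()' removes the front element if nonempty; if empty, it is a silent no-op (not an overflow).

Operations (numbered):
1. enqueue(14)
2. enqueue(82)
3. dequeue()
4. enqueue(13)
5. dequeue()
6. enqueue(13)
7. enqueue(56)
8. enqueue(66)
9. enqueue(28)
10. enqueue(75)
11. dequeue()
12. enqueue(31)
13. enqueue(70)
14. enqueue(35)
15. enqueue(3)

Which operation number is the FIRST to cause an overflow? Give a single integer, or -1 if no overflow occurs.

Answer: 9

Derivation:
1. enqueue(14): size=1
2. enqueue(82): size=2
3. dequeue(): size=1
4. enqueue(13): size=2
5. dequeue(): size=1
6. enqueue(13): size=2
7. enqueue(56): size=3
8. enqueue(66): size=4
9. enqueue(28): size=4=cap → OVERFLOW (fail)
10. enqueue(75): size=4=cap → OVERFLOW (fail)
11. dequeue(): size=3
12. enqueue(31): size=4
13. enqueue(70): size=4=cap → OVERFLOW (fail)
14. enqueue(35): size=4=cap → OVERFLOW (fail)
15. enqueue(3): size=4=cap → OVERFLOW (fail)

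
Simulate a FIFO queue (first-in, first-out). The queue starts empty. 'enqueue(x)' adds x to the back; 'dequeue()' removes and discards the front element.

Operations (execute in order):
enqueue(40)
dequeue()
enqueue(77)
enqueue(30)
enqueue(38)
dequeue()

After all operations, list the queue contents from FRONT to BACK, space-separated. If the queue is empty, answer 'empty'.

Answer: 30 38

Derivation:
enqueue(40): [40]
dequeue(): []
enqueue(77): [77]
enqueue(30): [77, 30]
enqueue(38): [77, 30, 38]
dequeue(): [30, 38]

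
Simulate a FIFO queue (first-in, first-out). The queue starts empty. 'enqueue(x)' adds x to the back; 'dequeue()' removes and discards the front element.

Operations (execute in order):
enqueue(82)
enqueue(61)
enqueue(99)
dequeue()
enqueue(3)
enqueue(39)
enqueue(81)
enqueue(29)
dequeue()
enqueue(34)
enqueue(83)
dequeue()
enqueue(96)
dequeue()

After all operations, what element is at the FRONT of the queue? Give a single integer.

Answer: 39

Derivation:
enqueue(82): queue = [82]
enqueue(61): queue = [82, 61]
enqueue(99): queue = [82, 61, 99]
dequeue(): queue = [61, 99]
enqueue(3): queue = [61, 99, 3]
enqueue(39): queue = [61, 99, 3, 39]
enqueue(81): queue = [61, 99, 3, 39, 81]
enqueue(29): queue = [61, 99, 3, 39, 81, 29]
dequeue(): queue = [99, 3, 39, 81, 29]
enqueue(34): queue = [99, 3, 39, 81, 29, 34]
enqueue(83): queue = [99, 3, 39, 81, 29, 34, 83]
dequeue(): queue = [3, 39, 81, 29, 34, 83]
enqueue(96): queue = [3, 39, 81, 29, 34, 83, 96]
dequeue(): queue = [39, 81, 29, 34, 83, 96]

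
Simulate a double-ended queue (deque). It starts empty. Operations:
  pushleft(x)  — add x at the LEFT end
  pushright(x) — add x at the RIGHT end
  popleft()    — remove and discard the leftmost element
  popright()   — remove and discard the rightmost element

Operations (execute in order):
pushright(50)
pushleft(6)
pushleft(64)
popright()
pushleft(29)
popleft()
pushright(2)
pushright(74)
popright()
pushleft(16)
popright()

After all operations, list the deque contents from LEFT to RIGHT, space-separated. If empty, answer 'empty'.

pushright(50): [50]
pushleft(6): [6, 50]
pushleft(64): [64, 6, 50]
popright(): [64, 6]
pushleft(29): [29, 64, 6]
popleft(): [64, 6]
pushright(2): [64, 6, 2]
pushright(74): [64, 6, 2, 74]
popright(): [64, 6, 2]
pushleft(16): [16, 64, 6, 2]
popright(): [16, 64, 6]

Answer: 16 64 6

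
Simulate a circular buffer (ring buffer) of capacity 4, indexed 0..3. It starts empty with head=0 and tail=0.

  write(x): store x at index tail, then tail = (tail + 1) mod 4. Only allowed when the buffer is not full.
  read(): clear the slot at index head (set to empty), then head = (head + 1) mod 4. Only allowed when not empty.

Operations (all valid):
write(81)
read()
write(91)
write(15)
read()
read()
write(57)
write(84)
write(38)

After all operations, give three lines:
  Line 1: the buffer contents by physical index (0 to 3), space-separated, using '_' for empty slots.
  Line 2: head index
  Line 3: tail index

write(81): buf=[81 _ _ _], head=0, tail=1, size=1
read(): buf=[_ _ _ _], head=1, tail=1, size=0
write(91): buf=[_ 91 _ _], head=1, tail=2, size=1
write(15): buf=[_ 91 15 _], head=1, tail=3, size=2
read(): buf=[_ _ 15 _], head=2, tail=3, size=1
read(): buf=[_ _ _ _], head=3, tail=3, size=0
write(57): buf=[_ _ _ 57], head=3, tail=0, size=1
write(84): buf=[84 _ _ 57], head=3, tail=1, size=2
write(38): buf=[84 38 _ 57], head=3, tail=2, size=3

Answer: 84 38 _ 57
3
2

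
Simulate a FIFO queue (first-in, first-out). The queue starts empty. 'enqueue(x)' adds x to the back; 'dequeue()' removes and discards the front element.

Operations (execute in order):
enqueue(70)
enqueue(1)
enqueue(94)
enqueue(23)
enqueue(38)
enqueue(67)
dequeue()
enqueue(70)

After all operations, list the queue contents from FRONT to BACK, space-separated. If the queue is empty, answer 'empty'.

enqueue(70): [70]
enqueue(1): [70, 1]
enqueue(94): [70, 1, 94]
enqueue(23): [70, 1, 94, 23]
enqueue(38): [70, 1, 94, 23, 38]
enqueue(67): [70, 1, 94, 23, 38, 67]
dequeue(): [1, 94, 23, 38, 67]
enqueue(70): [1, 94, 23, 38, 67, 70]

Answer: 1 94 23 38 67 70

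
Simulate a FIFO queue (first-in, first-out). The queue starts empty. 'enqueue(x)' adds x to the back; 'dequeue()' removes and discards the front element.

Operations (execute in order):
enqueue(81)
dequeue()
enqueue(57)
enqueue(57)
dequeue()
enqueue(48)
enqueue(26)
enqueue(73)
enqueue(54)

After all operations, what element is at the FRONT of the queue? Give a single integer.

Answer: 57

Derivation:
enqueue(81): queue = [81]
dequeue(): queue = []
enqueue(57): queue = [57]
enqueue(57): queue = [57, 57]
dequeue(): queue = [57]
enqueue(48): queue = [57, 48]
enqueue(26): queue = [57, 48, 26]
enqueue(73): queue = [57, 48, 26, 73]
enqueue(54): queue = [57, 48, 26, 73, 54]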